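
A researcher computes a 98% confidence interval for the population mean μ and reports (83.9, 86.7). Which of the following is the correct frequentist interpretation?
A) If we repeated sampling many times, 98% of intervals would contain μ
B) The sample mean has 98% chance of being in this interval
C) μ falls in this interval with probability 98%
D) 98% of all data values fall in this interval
A

A) Correct — this is the frequentist long-run coverage interpretation.
B) Wrong — x̄ is observed and sits in the interval by construction.
C) Wrong — μ is fixed; the randomness lives in the interval, not in μ.
D) Wrong — a CI is about the parameter μ, not individual data values.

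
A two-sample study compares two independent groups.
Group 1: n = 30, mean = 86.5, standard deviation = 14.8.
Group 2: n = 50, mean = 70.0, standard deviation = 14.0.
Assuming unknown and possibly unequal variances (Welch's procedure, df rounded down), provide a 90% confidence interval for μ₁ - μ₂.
(10.90, 22.10)

Difference: x̄₁ - x̄₂ = 16.50
SE = √(s₁²/n₁ + s₂²/n₂) = √(14.8²/30 + 14.0²/50) = 3.3498
df = 58.52 → 58 (Welch–Satterthwaite, rounded down)
t* = 1.672

CI: 16.50 ± 1.672 · 3.3498 = 16.50 ± 5.60 = (10.90, 22.10)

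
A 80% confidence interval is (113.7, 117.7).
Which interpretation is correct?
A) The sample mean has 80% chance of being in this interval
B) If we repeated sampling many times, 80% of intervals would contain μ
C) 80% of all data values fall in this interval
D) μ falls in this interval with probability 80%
B

A) Wrong — x̄ is observed and sits in the interval by construction.
B) Correct — this is the frequentist long-run coverage interpretation.
C) Wrong — a CI is about the parameter μ, not individual data values.
D) Wrong — μ is fixed; the randomness lives in the interval, not in μ.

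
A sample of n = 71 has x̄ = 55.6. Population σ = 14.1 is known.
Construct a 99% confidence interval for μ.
(51.29, 59.91)

z-interval (σ known):
z* = 2.576 for 99% confidence

Margin of error = z* · σ/√n = 2.576 · 14.1/√71 = 4.31

CI: (55.6 - 4.31, 55.6 + 4.31) = (51.29, 59.91)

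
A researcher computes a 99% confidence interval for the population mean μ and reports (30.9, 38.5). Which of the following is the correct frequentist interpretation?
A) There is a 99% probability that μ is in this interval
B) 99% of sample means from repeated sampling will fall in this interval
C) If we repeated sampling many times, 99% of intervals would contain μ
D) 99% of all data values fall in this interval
C

A) Wrong — μ is fixed; the randomness lives in the interval, not in μ.
B) Wrong — coverage applies to intervals containing μ, not to future x̄ values.
C) Correct — this is the frequentist long-run coverage interpretation.
D) Wrong — a CI is about the parameter μ, not individual data values.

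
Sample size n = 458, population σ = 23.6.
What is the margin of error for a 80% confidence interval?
Margin of error = 1.41

Margin of error = z* · σ/√n
= 1.282 · 23.6/√458
= 1.282 · 23.6/21.4009
= 1.41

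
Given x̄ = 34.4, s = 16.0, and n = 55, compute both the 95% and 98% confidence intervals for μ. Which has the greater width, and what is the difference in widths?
98% CI is wider by 1.69

df = 54
95% CI: t* = 2.005, (30.07, 38.73), width = 2 · t* · s/√n = 8.65
98% CI: t* = 2.397, (29.23, 39.57), width = 2 · t* · s/√n = 10.34

The 98% CI is wider by 10.34 - 8.65 = 1.69.
Higher confidence requires a wider interval.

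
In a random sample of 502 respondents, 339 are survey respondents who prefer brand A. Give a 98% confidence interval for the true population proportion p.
(0.627, 0.724)

Proportion CI:
p̂ = 339/502 = 0.67530
SE = √(p̂(1-p̂)/n) = √(0.67530 · 0.32470 / 502) = 0.02090

z* = 2.326
Margin = z* · SE = 2.326 · 0.02090 = 0.0486

CI: 0.67530 ± 0.0486 = (0.627, 0.724)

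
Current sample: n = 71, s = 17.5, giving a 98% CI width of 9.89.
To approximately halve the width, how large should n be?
n ≈ 284

CI width ∝ 1/√n
To reduce width by factor 2, need √n to grow by 2 → need 2² = 4 times as many samples.

Current: n = 71, width = 9.89
New: n = 284, width ≈ 4.86

Width reduced by factor of 9.89/4.86 = 2.03.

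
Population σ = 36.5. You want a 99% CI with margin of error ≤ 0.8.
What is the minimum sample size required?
n ≥ 13814

For margin E ≤ 0.8:
n ≥ (z* · σ / E)²
n ≥ (2.576 · 36.5 / 0.8)²
n ≥ 13813.30

Minimum n = 13814 (rounding up)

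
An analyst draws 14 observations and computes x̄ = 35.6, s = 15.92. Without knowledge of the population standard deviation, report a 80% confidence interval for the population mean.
(29.86, 41.34)

t-interval (σ unknown):
df = n - 1 = 13
t* = 1.350 for 80% confidence

Margin of error = t* · s/√n = 1.350 · 15.92/√14 = 5.74

CI: (29.86, 41.34)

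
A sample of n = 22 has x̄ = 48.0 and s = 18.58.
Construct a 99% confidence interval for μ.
(36.79, 59.21)

t-interval (σ unknown):
df = n - 1 = 21
t* = 2.831 for 99% confidence

Margin of error = t* · s/√n = 2.831 · 18.58/√22 = 11.21

CI: (36.79, 59.21)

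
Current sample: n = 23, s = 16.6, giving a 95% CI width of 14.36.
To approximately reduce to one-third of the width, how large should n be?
n ≈ 207

CI width ∝ 1/√n
To reduce width by factor 3, need √n to grow by 3 → need 3² = 9 times as many samples.

Current: n = 23, width = 14.36
New: n = 207, width ≈ 4.55

Width reduced by factor of 14.36/4.55 = 3.16.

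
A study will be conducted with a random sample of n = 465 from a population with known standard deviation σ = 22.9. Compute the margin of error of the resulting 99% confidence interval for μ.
Margin of error = 2.74

Margin of error = z* · σ/√n
= 2.576 · 22.9/√465
= 2.576 · 22.9/21.5639
= 2.74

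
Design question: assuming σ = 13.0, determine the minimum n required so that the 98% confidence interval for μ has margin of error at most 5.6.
n ≥ 30

For margin E ≤ 5.6:
n ≥ (z* · σ / E)²
n ≥ (2.326 · 13.0 / 5.6)²
n ≥ 29.16

Minimum n = 30 (rounding up)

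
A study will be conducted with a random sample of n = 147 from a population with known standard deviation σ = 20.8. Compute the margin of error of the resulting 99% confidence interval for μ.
Margin of error = 4.42

Margin of error = z* · σ/√n
= 2.576 · 20.8/√147
= 2.576 · 20.8/12.1244
= 4.42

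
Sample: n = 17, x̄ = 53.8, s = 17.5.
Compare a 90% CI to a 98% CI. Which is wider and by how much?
98% CI is wider by 7.11

df = 16
90% CI: t* = 1.746, (46.39, 61.21), width = 2 · t* · s/√n = 14.82
98% CI: t* = 2.583, (42.84, 64.76), width = 2 · t* · s/√n = 21.93

The 98% CI is wider by 21.93 - 14.82 = 7.11.
Higher confidence requires a wider interval.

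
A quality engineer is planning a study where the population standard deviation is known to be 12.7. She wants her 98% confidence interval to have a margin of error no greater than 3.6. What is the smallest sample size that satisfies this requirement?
n ≥ 68

For margin E ≤ 3.6:
n ≥ (z* · σ / E)²
n ≥ (2.326 · 12.7 / 3.6)²
n ≥ 67.33

Minimum n = 68 (rounding up)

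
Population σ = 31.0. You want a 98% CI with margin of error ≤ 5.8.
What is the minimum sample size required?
n ≥ 155

For margin E ≤ 5.8:
n ≥ (z* · σ / E)²
n ≥ (2.326 · 31.0 / 5.8)²
n ≥ 154.56

Minimum n = 155 (rounding up)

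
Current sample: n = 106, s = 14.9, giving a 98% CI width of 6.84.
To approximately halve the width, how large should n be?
n ≈ 424

CI width ∝ 1/√n
To reduce width by factor 2, need √n to grow by 2 → need 2² = 4 times as many samples.

Current: n = 106, width = 6.84
New: n = 424, width ≈ 3.38

Width reduced by factor of 6.84/3.38 = 2.02.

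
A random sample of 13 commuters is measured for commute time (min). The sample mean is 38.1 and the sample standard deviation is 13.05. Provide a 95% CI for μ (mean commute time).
(30.21, 45.99)

t-interval (σ unknown):
df = n - 1 = 12
t* = 2.179 for 95% confidence

Margin of error = t* · s/√n = 2.179 · 13.05/√13 = 7.89

CI: (30.21, 45.99)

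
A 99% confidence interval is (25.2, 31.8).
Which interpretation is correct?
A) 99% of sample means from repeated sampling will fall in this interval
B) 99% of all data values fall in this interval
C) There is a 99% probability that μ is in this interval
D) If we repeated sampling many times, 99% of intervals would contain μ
D

A) Wrong — coverage applies to intervals containing μ, not to future x̄ values.
B) Wrong — a CI is about the parameter μ, not individual data values.
C) Wrong — μ is fixed; the randomness lives in the interval, not in μ.
D) Correct — this is the frequentist long-run coverage interpretation.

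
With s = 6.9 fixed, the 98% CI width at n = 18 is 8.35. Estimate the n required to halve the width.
n ≈ 72

CI width ∝ 1/√n
To reduce width by factor 2, need √n to grow by 2 → need 2² = 4 times as many samples.

Current: n = 18, width = 8.35
New: n = 72, width ≈ 3.87

Width reduced by factor of 8.35/3.87 = 2.16.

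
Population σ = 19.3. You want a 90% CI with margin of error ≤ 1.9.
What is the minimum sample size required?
n ≥ 280

For margin E ≤ 1.9:
n ≥ (z* · σ / E)²
n ≥ (1.645 · 19.3 / 1.9)²
n ≥ 279.22

Minimum n = 280 (rounding up)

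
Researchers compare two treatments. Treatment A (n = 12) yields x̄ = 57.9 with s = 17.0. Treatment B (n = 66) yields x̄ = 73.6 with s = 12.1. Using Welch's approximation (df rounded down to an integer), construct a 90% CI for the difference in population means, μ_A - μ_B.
(-24.78, -6.62)

Difference: x̄₁ - x̄₂ = -15.70
SE = √(s₁²/n₁ + s₂²/n₂) = √(17.0²/12 + 12.1²/66) = 5.1285
df = 13.10 → 13 (Welch–Satterthwaite, rounded down)
t* = 1.771

CI: -15.70 ± 1.771 · 5.1285 = -15.70 ± 9.08 = (-24.78, -6.62)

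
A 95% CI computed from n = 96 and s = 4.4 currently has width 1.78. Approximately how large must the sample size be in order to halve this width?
n ≈ 384

CI width ∝ 1/√n
To reduce width by factor 2, need √n to grow by 2 → need 2² = 4 times as many samples.

Current: n = 96, width = 1.78
New: n = 384, width ≈ 0.88

Width reduced by factor of 1.78/0.88 = 2.02.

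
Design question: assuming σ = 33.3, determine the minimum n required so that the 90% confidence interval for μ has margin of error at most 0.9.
n ≥ 3705

For margin E ≤ 0.9:
n ≥ (z* · σ / E)²
n ≥ (1.645 · 33.3 / 0.9)²
n ≥ 3704.55

Minimum n = 3705 (rounding up)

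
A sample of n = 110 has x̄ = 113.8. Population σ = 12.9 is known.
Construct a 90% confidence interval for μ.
(111.78, 115.82)

z-interval (σ known):
z* = 1.645 for 90% confidence

Margin of error = z* · σ/√n = 1.645 · 12.9/√110 = 2.02

CI: (113.8 - 2.02, 113.8 + 2.02) = (111.78, 115.82)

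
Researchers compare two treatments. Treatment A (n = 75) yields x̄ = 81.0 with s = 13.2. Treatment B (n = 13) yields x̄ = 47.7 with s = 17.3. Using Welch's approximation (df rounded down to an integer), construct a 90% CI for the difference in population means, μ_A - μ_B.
(24.43, 42.17)

Difference: x̄₁ - x̄₂ = 33.30
SE = √(s₁²/n₁ + s₂²/n₂) = √(13.2²/75 + 17.3²/13) = 5.0344
df = 14.52 → 14 (Welch–Satterthwaite, rounded down)
t* = 1.761

CI: 33.30 ± 1.761 · 5.0344 = 33.30 ± 8.87 = (24.43, 42.17)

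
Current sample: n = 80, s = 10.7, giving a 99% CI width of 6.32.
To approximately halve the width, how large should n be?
n ≈ 320

CI width ∝ 1/√n
To reduce width by factor 2, need √n to grow by 2 → need 2² = 4 times as many samples.

Current: n = 80, width = 6.32
New: n = 320, width ≈ 3.10

Width reduced by factor of 6.32/3.10 = 2.04.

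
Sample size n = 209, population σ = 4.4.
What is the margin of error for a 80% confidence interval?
Margin of error = 0.39

Margin of error = z* · σ/√n
= 1.282 · 4.4/√209
= 1.282 · 4.4/14.4568
= 0.39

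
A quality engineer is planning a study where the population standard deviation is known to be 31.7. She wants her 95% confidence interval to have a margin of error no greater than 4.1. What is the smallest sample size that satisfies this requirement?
n ≥ 230

For margin E ≤ 4.1:
n ≥ (z* · σ / E)²
n ≥ (1.960 · 31.7 / 4.1)²
n ≥ 229.65

Minimum n = 230 (rounding up)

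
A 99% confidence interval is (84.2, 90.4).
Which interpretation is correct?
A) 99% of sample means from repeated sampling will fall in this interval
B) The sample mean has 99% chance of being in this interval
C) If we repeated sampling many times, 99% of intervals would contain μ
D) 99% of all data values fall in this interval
C

A) Wrong — coverage applies to intervals containing μ, not to future x̄ values.
B) Wrong — x̄ is observed and sits in the interval by construction.
C) Correct — this is the frequentist long-run coverage interpretation.
D) Wrong — a CI is about the parameter μ, not individual data values.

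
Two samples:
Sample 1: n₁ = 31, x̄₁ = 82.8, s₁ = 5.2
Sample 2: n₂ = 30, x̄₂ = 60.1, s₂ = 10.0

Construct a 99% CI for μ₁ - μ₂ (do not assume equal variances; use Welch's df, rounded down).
(17.17, 28.23)

Difference: x̄₁ - x̄₂ = 22.70
SE = √(s₁²/n₁ + s₂²/n₂) = √(5.2²/31 + 10.0²/30) = 2.0508
df = 43.30 → 43 (Welch–Satterthwaite, rounded down)
t* = 2.695

CI: 22.70 ± 2.695 · 2.0508 = 22.70 ± 5.53 = (17.17, 28.23)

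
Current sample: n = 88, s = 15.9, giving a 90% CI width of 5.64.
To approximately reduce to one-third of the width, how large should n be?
n ≈ 792

CI width ∝ 1/√n
To reduce width by factor 3, need √n to grow by 3 → need 3² = 9 times as many samples.

Current: n = 88, width = 5.64
New: n = 792, width ≈ 1.86

Width reduced by factor of 5.64/1.86 = 3.03.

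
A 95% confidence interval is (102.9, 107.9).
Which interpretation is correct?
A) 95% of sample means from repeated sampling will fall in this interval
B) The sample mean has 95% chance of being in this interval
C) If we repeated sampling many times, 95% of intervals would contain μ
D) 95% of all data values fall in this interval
C

A) Wrong — coverage applies to intervals containing μ, not to future x̄ values.
B) Wrong — x̄ is observed and sits in the interval by construction.
C) Correct — this is the frequentist long-run coverage interpretation.
D) Wrong — a CI is about the parameter μ, not individual data values.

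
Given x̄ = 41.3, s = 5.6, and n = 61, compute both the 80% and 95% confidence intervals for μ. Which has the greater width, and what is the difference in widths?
95% CI is wider by 1.01

df = 60
80% CI: t* = 1.296, (40.37, 42.23), width = 2 · t* · s/√n = 1.86
95% CI: t* = 2.000, (39.87, 42.73), width = 2 · t* · s/√n = 2.87

The 95% CI is wider by 2.87 - 1.86 = 1.01.
Higher confidence requires a wider interval.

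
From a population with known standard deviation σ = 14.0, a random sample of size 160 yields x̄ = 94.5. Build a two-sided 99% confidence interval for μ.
(91.65, 97.35)

z-interval (σ known):
z* = 2.576 for 99% confidence

Margin of error = z* · σ/√n = 2.576 · 14.0/√160 = 2.85

CI: (94.5 - 2.85, 94.5 + 2.85) = (91.65, 97.35)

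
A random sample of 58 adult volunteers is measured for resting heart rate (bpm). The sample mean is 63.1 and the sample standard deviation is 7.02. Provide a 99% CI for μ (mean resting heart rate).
(60.64, 65.56)

t-interval (σ unknown):
df = n - 1 = 57
t* = 2.665 for 99% confidence

Margin of error = t* · s/√n = 2.665 · 7.02/√58 = 2.46

CI: (60.64, 65.56)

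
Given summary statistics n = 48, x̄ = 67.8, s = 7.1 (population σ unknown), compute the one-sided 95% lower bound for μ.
μ ≥ 66.08

Lower bound (one-sided):
t* = 1.678 (one-sided for 95%)
Lower bound = x̄ - t* · s/√n = 67.8 - 1.678 · 7.1/√48 = 66.08

We are 95% confident that μ ≥ 66.08.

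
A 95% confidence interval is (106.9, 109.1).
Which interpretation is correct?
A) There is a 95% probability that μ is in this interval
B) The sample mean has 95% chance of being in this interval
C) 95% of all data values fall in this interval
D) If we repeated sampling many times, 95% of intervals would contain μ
D

A) Wrong — μ is fixed; the randomness lives in the interval, not in μ.
B) Wrong — x̄ is observed and sits in the interval by construction.
C) Wrong — a CI is about the parameter μ, not individual data values.
D) Correct — this is the frequentist long-run coverage interpretation.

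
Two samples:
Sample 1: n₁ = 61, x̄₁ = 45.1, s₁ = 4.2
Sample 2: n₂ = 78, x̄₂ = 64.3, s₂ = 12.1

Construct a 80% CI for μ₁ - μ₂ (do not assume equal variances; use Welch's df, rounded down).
(-21.10, -17.30)

Difference: x̄₁ - x̄₂ = -19.20
SE = √(s₁²/n₁ + s₂²/n₂) = √(4.2²/61 + 12.1²/78) = 1.4718
df = 99.52 → 99 (Welch–Satterthwaite, rounded down)
t* = 1.290

CI: -19.20 ± 1.290 · 1.4718 = -19.20 ± 1.90 = (-21.10, -17.30)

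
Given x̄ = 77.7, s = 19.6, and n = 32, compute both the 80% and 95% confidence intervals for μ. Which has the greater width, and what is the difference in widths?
95% CI is wider by 5.07

df = 31
80% CI: t* = 1.309, (73.16, 82.24), width = 2 · t* · s/√n = 9.07
95% CI: t* = 2.040, (70.63, 84.77), width = 2 · t* · s/√n = 14.14

The 95% CI is wider by 14.14 - 9.07 = 5.07.
Higher confidence requires a wider interval.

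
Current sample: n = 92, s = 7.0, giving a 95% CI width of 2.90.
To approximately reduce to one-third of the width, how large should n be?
n ≈ 828

CI width ∝ 1/√n
To reduce width by factor 3, need √n to grow by 3 → need 3² = 9 times as many samples.

Current: n = 92, width = 2.90
New: n = 828, width ≈ 0.96

Width reduced by factor of 2.90/0.96 = 3.02.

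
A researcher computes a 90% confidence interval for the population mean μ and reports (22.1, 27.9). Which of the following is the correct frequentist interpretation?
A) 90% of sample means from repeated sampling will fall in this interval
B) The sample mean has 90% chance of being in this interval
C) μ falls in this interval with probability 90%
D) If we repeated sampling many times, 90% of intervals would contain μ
D

A) Wrong — coverage applies to intervals containing μ, not to future x̄ values.
B) Wrong — x̄ is observed and sits in the interval by construction.
C) Wrong — μ is fixed; the randomness lives in the interval, not in μ.
D) Correct — this is the frequentist long-run coverage interpretation.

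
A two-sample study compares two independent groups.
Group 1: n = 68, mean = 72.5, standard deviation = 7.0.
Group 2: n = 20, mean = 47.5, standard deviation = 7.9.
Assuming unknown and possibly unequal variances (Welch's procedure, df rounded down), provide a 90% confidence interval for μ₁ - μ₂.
(21.67, 28.33)

Difference: x̄₁ - x̄₂ = 25.00
SE = √(s₁²/n₁ + s₂²/n₂) = √(7.0²/68 + 7.9²/20) = 1.9599
df = 28.36 → 28 (Welch–Satterthwaite, rounded down)
t* = 1.701

CI: 25.00 ± 1.701 · 1.9599 = 25.00 ± 3.33 = (21.67, 28.33)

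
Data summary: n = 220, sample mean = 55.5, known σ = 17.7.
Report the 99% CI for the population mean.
(52.43, 58.57)

z-interval (σ known):
z* = 2.576 for 99% confidence

Margin of error = z* · σ/√n = 2.576 · 17.7/√220 = 3.07

CI: (55.5 - 3.07, 55.5 + 3.07) = (52.43, 58.57)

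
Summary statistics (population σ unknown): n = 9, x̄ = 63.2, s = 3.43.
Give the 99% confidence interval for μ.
(59.36, 67.04)

t-interval (σ unknown):
df = n - 1 = 8
t* = 3.355 for 99% confidence

Margin of error = t* · s/√n = 3.355 · 3.43/√9 = 3.84

CI: (59.36, 67.04)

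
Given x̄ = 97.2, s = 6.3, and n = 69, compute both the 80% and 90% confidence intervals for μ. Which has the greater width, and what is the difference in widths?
90% CI is wider by 0.57

df = 68
80% CI: t* = 1.294, (96.22, 98.18), width = 2 · t* · s/√n = 1.96
90% CI: t* = 1.668, (95.93, 98.47), width = 2 · t* · s/√n = 2.53

The 90% CI is wider by 2.53 - 1.96 = 0.57.
Higher confidence requires a wider interval.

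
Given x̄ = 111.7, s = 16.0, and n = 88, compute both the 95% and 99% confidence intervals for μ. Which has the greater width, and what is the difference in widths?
99% CI is wider by 2.21

df = 87
95% CI: t* = 1.988, (108.31, 115.09), width = 2 · t* · s/√n = 6.78
99% CI: t* = 2.634, (107.21, 116.19), width = 2 · t* · s/√n = 8.99

The 99% CI is wider by 8.99 - 6.78 = 2.21.
Higher confidence requires a wider interval.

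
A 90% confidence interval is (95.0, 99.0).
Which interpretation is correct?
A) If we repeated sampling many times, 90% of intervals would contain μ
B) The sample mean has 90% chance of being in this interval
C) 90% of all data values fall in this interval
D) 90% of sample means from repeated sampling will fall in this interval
A

A) Correct — this is the frequentist long-run coverage interpretation.
B) Wrong — x̄ is observed and sits in the interval by construction.
C) Wrong — a CI is about the parameter μ, not individual data values.
D) Wrong — coverage applies to intervals containing μ, not to future x̄ values.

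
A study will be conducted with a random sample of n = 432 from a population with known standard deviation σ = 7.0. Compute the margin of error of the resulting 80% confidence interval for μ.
Margin of error = 0.43

Margin of error = z* · σ/√n
= 1.282 · 7.0/√432
= 1.282 · 7.0/20.7846
= 0.43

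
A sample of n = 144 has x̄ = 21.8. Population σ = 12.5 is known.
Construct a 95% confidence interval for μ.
(19.76, 23.84)

z-interval (σ known):
z* = 1.960 for 95% confidence

Margin of error = z* · σ/√n = 1.960 · 12.5/√144 = 2.04

CI: (21.8 - 2.04, 21.8 + 2.04) = (19.76, 23.84)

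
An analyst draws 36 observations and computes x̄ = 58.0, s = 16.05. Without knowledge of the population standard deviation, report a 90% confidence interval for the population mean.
(53.48, 62.52)

t-interval (σ unknown):
df = n - 1 = 35
t* = 1.690 for 90% confidence

Margin of error = t* · s/√n = 1.690 · 16.05/√36 = 4.52

CI: (53.48, 62.52)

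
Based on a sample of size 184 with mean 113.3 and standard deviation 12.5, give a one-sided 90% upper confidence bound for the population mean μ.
μ ≤ 114.49

Upper bound (one-sided):
t* = 1.286 (one-sided for 90%)
Upper bound = x̄ + t* · s/√n = 113.3 + 1.286 · 12.5/√184 = 114.49

We are 90% confident that μ ≤ 114.49.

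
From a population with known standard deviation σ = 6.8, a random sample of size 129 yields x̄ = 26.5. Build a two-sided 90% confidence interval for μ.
(25.52, 27.48)

z-interval (σ known):
z* = 1.645 for 90% confidence

Margin of error = z* · σ/√n = 1.645 · 6.8/√129 = 0.98

CI: (26.5 - 0.98, 26.5 + 0.98) = (25.52, 27.48)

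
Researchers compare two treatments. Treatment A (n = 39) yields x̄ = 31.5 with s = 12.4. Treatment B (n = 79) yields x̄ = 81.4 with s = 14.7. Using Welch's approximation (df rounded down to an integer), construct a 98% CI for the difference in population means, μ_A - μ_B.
(-56.02, -43.78)

Difference: x̄₁ - x̄₂ = -49.90
SE = √(s₁²/n₁ + s₂²/n₂) = √(12.4²/39 + 14.7²/79) = 2.5842
df = 88.31 → 88 (Welch–Satterthwaite, rounded down)
t* = 2.369

CI: -49.90 ± 2.369 · 2.5842 = -49.90 ± 6.12 = (-56.02, -43.78)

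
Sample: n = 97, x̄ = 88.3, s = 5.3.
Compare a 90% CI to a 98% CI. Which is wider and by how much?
98% CI is wider by 0.76

df = 96
90% CI: t* = 1.661, (87.41, 89.19), width = 2 · t* · s/√n = 1.79
98% CI: t* = 2.366, (87.03, 89.57), width = 2 · t* · s/√n = 2.55

The 98% CI is wider by 2.55 - 1.79 = 0.76.
Higher confidence requires a wider interval.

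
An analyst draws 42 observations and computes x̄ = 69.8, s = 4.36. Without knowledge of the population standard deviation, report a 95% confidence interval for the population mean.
(68.44, 71.16)

t-interval (σ unknown):
df = n - 1 = 41
t* = 2.020 for 95% confidence

Margin of error = t* · s/√n = 2.020 · 4.36/√42 = 1.36

CI: (68.44, 71.16)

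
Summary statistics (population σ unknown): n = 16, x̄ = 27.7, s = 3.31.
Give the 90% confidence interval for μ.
(26.25, 29.15)

t-interval (σ unknown):
df = n - 1 = 15
t* = 1.753 for 90% confidence

Margin of error = t* · s/√n = 1.753 · 3.31/√16 = 1.45

CI: (26.25, 29.15)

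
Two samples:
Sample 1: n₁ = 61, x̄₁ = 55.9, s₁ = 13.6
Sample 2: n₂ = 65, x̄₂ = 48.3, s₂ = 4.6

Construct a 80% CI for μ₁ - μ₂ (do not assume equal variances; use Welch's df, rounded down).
(5.23, 9.97)

Difference: x̄₁ - x̄₂ = 7.60
SE = √(s₁²/n₁ + s₂²/n₂) = √(13.6²/61 + 4.6²/65) = 1.8324
df = 72.79 → 72 (Welch–Satterthwaite, rounded down)
t* = 1.293

CI: 7.60 ± 1.293 · 1.8324 = 7.60 ± 2.37 = (5.23, 9.97)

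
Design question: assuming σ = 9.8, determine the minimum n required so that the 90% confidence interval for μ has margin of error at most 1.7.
n ≥ 90

For margin E ≤ 1.7:
n ≥ (z* · σ / E)²
n ≥ (1.645 · 9.8 / 1.7)²
n ≥ 89.93

Minimum n = 90 (rounding up)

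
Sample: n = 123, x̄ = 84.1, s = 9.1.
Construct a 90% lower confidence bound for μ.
μ ≥ 83.04

Lower bound (one-sided):
t* = 1.289 (one-sided for 90%)
Lower bound = x̄ - t* · s/√n = 84.1 - 1.289 · 9.1/√123 = 83.04

We are 90% confident that μ ≥ 83.04.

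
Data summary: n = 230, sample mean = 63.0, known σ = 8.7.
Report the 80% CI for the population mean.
(62.26, 63.74)

z-interval (σ known):
z* = 1.282 for 80% confidence

Margin of error = z* · σ/√n = 1.282 · 8.7/√230 = 0.74

CI: (63.0 - 0.74, 63.0 + 0.74) = (62.26, 63.74)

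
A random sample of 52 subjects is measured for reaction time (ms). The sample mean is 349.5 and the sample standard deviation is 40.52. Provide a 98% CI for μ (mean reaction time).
(336.00, 363.00)

t-interval (σ unknown):
df = n - 1 = 51
t* = 2.402 for 98% confidence

Margin of error = t* · s/√n = 2.402 · 40.52/√52 = 13.50

CI: (336.00, 363.00)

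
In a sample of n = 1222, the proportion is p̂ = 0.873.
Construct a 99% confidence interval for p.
(0.848, 0.898)

Proportion CI:
SE = √(p̂(1-p̂)/n) = √(0.873 · 0.127 / 1222) = 0.00953

z* = 2.576
Margin = z* · SE = 2.576 · 0.00953 = 0.0245

CI: 0.873 ± 0.0245 = (0.848, 0.898)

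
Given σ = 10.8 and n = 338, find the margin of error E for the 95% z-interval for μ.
Margin of error = 1.15

Margin of error = z* · σ/√n
= 1.960 · 10.8/√338
= 1.960 · 10.8/18.3848
= 1.15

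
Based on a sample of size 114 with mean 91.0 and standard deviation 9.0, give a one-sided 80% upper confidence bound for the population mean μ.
μ ≤ 91.71

Upper bound (one-sided):
t* = 0.845 (one-sided for 80%)
Upper bound = x̄ + t* · s/√n = 91.0 + 0.845 · 9.0/√114 = 91.71

We are 80% confident that μ ≤ 91.71.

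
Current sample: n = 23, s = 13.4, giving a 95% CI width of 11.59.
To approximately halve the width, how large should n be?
n ≈ 92

CI width ∝ 1/√n
To reduce width by factor 2, need √n to grow by 2 → need 2² = 4 times as many samples.

Current: n = 23, width = 11.59
New: n = 92, width ≈ 5.55

Width reduced by factor of 11.59/5.55 = 2.09.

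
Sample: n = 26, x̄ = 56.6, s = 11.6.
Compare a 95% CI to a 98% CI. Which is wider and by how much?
98% CI is wider by 1.94

df = 25
95% CI: t* = 2.060, (51.91, 61.29), width = 2 · t* · s/√n = 9.37
98% CI: t* = 2.485, (50.95, 62.25), width = 2 · t* · s/√n = 11.31

The 98% CI is wider by 11.31 - 9.37 = 1.94.
Higher confidence requires a wider interval.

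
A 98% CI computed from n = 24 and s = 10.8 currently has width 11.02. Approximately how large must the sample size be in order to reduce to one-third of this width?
n ≈ 216

CI width ∝ 1/√n
To reduce width by factor 3, need √n to grow by 3 → need 3² = 9 times as many samples.

Current: n = 24, width = 11.02
New: n = 216, width ≈ 3.44

Width reduced by factor of 11.02/3.44 = 3.20.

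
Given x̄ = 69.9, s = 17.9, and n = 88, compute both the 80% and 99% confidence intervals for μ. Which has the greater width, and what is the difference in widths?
99% CI is wider by 5.12

df = 87
80% CI: t* = 1.291, (67.44, 72.36), width = 2 · t* · s/√n = 4.93
99% CI: t* = 2.634, (64.87, 74.93), width = 2 · t* · s/√n = 10.05

The 99% CI is wider by 10.05 - 4.93 = 5.12.
Higher confidence requires a wider interval.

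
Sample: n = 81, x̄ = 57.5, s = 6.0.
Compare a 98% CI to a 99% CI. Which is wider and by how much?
99% CI is wider by 0.35

df = 80
98% CI: t* = 2.374, (55.92, 59.08), width = 2 · t* · s/√n = 3.17
99% CI: t* = 2.639, (55.74, 59.26), width = 2 · t* · s/√n = 3.52

The 99% CI is wider by 3.52 - 3.17 = 0.35.
Higher confidence requires a wider interval.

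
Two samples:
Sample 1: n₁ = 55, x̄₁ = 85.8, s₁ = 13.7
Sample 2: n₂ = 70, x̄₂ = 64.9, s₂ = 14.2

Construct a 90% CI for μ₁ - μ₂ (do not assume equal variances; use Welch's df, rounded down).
(16.74, 25.06)

Difference: x̄₁ - x̄₂ = 20.90
SE = √(s₁²/n₁ + s₂²/n₂) = √(13.7²/55 + 14.2²/70) = 2.5086
df = 117.90 → 117 (Welch–Satterthwaite, rounded down)
t* = 1.658

CI: 20.90 ± 1.658 · 2.5086 = 20.90 ± 4.16 = (16.74, 25.06)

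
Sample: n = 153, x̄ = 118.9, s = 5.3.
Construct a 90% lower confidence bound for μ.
μ ≥ 118.35

Lower bound (one-sided):
t* = 1.287 (one-sided for 90%)
Lower bound = x̄ - t* · s/√n = 118.9 - 1.287 · 5.3/√153 = 118.35

We are 90% confident that μ ≥ 118.35.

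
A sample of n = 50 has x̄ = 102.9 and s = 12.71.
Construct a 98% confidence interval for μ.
(98.58, 107.22)

t-interval (σ unknown):
df = n - 1 = 49
t* = 2.405 for 98% confidence

Margin of error = t* · s/√n = 2.405 · 12.71/√50 = 4.32

CI: (98.58, 107.22)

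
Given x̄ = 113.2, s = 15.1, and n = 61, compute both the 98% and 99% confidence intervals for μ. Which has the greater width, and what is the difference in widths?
99% CI is wider by 1.05

df = 60
98% CI: t* = 2.390, (108.58, 117.82), width = 2 · t* · s/√n = 9.24
99% CI: t* = 2.660, (108.06, 118.34), width = 2 · t* · s/√n = 10.29

The 99% CI is wider by 10.29 - 9.24 = 1.05.
Higher confidence requires a wider interval.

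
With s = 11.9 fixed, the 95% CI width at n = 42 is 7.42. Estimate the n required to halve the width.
n ≈ 168

CI width ∝ 1/√n
To reduce width by factor 2, need √n to grow by 2 → need 2² = 4 times as many samples.

Current: n = 42, width = 7.42
New: n = 168, width ≈ 3.62

Width reduced by factor of 7.42/3.62 = 2.05.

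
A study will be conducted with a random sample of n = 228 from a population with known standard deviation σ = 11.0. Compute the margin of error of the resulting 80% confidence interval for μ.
Margin of error = 0.93

Margin of error = z* · σ/√n
= 1.282 · 11.0/√228
= 1.282 · 11.0/15.0997
= 0.93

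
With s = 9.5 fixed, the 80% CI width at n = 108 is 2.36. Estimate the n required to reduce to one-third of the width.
n ≈ 972

CI width ∝ 1/√n
To reduce width by factor 3, need √n to grow by 3 → need 3² = 9 times as many samples.

Current: n = 108, width = 2.36
New: n = 972, width ≈ 0.78

Width reduced by factor of 2.36/0.78 = 3.03.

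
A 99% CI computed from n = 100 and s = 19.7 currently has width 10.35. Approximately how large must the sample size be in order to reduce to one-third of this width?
n ≈ 900

CI width ∝ 1/√n
To reduce width by factor 3, need √n to grow by 3 → need 3² = 9 times as many samples.

Current: n = 100, width = 10.35
New: n = 900, width ≈ 3.39

Width reduced by factor of 10.35/3.39 = 3.05.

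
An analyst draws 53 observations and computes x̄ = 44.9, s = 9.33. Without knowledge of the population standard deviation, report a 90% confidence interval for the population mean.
(42.75, 47.05)

t-interval (σ unknown):
df = n - 1 = 52
t* = 1.675 for 90% confidence

Margin of error = t* · s/√n = 1.675 · 9.33/√53 = 2.15

CI: (42.75, 47.05)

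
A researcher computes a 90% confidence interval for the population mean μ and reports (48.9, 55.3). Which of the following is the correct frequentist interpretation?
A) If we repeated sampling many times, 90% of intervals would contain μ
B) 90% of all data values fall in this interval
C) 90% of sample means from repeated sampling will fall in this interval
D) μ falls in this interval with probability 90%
A

A) Correct — this is the frequentist long-run coverage interpretation.
B) Wrong — a CI is about the parameter μ, not individual data values.
C) Wrong — coverage applies to intervals containing μ, not to future x̄ values.
D) Wrong — μ is fixed; the randomness lives in the interval, not in μ.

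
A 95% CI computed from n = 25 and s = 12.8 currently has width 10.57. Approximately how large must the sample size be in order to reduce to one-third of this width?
n ≈ 225

CI width ∝ 1/√n
To reduce width by factor 3, need √n to grow by 3 → need 3² = 9 times as many samples.

Current: n = 25, width = 10.57
New: n = 225, width ≈ 3.36

Width reduced by factor of 10.57/3.36 = 3.15.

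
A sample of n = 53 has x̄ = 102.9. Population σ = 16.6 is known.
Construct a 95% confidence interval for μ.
(98.43, 107.37)

z-interval (σ known):
z* = 1.960 for 95% confidence

Margin of error = z* · σ/√n = 1.960 · 16.6/√53 = 4.47

CI: (102.9 - 4.47, 102.9 + 4.47) = (98.43, 107.37)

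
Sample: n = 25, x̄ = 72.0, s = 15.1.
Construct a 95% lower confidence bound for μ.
μ ≥ 66.83

Lower bound (one-sided):
t* = 1.711 (one-sided for 95%)
Lower bound = x̄ - t* · s/√n = 72.0 - 1.711 · 15.1/√25 = 66.83

We are 95% confident that μ ≥ 66.83.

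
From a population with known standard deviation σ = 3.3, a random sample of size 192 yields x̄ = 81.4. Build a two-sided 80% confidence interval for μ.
(81.09, 81.71)

z-interval (σ known):
z* = 1.282 for 80% confidence

Margin of error = z* · σ/√n = 1.282 · 3.3/√192 = 0.31

CI: (81.4 - 0.31, 81.4 + 0.31) = (81.09, 81.71)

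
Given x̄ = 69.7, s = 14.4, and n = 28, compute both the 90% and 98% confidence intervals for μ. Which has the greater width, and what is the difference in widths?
98% CI is wider by 4.19

df = 27
90% CI: t* = 1.703, (65.07, 74.33), width = 2 · t* · s/√n = 9.27
98% CI: t* = 2.473, (62.97, 76.43), width = 2 · t* · s/√n = 13.46

The 98% CI is wider by 13.46 - 9.27 = 4.19.
Higher confidence requires a wider interval.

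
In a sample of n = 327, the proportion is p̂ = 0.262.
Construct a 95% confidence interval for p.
(0.214, 0.310)

Proportion CI:
SE = √(p̂(1-p̂)/n) = √(0.262 · 0.738 / 327) = 0.02432

z* = 1.960
Margin = z* · SE = 1.960 · 0.02432 = 0.0477

CI: 0.262 ± 0.0477 = (0.214, 0.310)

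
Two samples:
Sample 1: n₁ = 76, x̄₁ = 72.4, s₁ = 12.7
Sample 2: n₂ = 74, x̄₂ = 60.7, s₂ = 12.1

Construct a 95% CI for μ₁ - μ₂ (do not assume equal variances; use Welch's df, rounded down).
(7.70, 15.70)

Difference: x̄₁ - x̄₂ = 11.70
SE = √(s₁²/n₁ + s₂²/n₂) = √(12.7²/76 + 12.1²/74) = 2.0250
df = 147.93 → 147 (Welch–Satterthwaite, rounded down)
t* = 1.976

CI: 11.70 ± 1.976 · 2.0250 = 11.70 ± 4.00 = (7.70, 15.70)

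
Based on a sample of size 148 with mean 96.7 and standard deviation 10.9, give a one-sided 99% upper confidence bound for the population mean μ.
μ ≤ 98.81

Upper bound (one-sided):
t* = 2.352 (one-sided for 99%)
Upper bound = x̄ + t* · s/√n = 96.7 + 2.352 · 10.9/√148 = 98.81

We are 99% confident that μ ≤ 98.81.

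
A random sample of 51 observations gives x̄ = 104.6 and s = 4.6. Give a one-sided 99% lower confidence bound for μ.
μ ≥ 103.05

Lower bound (one-sided):
t* = 2.403 (one-sided for 99%)
Lower bound = x̄ - t* · s/√n = 104.6 - 2.403 · 4.6/√51 = 103.05

We are 99% confident that μ ≥ 103.05.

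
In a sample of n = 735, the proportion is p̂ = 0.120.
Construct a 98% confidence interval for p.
(0.092, 0.148)

Proportion CI:
SE = √(p̂(1-p̂)/n) = √(0.120 · 0.880 / 735) = 0.01199

z* = 2.326
Margin = z* · SE = 2.326 · 0.01199 = 0.0279

CI: 0.120 ± 0.0279 = (0.092, 0.148)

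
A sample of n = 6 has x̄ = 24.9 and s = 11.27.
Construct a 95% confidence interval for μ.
(13.07, 36.73)

t-interval (σ unknown):
df = n - 1 = 5
t* = 2.571 for 95% confidence

Margin of error = t* · s/√n = 2.571 · 11.27/√6 = 11.83

CI: (13.07, 36.73)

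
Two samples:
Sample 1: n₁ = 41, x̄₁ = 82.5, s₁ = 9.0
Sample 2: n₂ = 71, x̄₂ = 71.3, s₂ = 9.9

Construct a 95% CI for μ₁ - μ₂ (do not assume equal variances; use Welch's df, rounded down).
(7.56, 14.84)

Difference: x̄₁ - x̄₂ = 11.20
SE = √(s₁²/n₁ + s₂²/n₂) = √(9.0²/41 + 9.9²/71) = 1.8319
df = 90.25 → 90 (Welch–Satterthwaite, rounded down)
t* = 1.987

CI: 11.20 ± 1.987 · 1.8319 = 11.20 ± 3.64 = (7.56, 14.84)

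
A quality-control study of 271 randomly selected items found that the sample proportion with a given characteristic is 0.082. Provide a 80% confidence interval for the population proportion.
(0.061, 0.103)

Proportion CI:
SE = √(p̂(1-p̂)/n) = √(0.082 · 0.918 / 271) = 0.01667

z* = 1.282
Margin = z* · SE = 1.282 · 0.01667 = 0.0214

CI: 0.082 ± 0.0214 = (0.061, 0.103)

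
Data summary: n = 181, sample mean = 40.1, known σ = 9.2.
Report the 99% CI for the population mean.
(38.34, 41.86)

z-interval (σ known):
z* = 2.576 for 99% confidence

Margin of error = z* · σ/√n = 2.576 · 9.2/√181 = 1.76

CI: (40.1 - 1.76, 40.1 + 1.76) = (38.34, 41.86)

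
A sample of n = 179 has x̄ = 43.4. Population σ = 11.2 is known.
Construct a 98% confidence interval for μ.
(41.45, 45.35)

z-interval (σ known):
z* = 2.326 for 98% confidence

Margin of error = z* · σ/√n = 2.326 · 11.2/√179 = 1.95

CI: (43.4 - 1.95, 43.4 + 1.95) = (41.45, 45.35)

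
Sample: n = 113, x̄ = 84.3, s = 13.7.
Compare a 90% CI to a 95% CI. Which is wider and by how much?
95% CI is wider by 0.83

df = 112
90% CI: t* = 1.659, (82.16, 86.44), width = 2 · t* · s/√n = 4.28
95% CI: t* = 1.981, (81.75, 86.85), width = 2 · t* · s/√n = 5.11

The 95% CI is wider by 5.11 - 4.28 = 0.83.
Higher confidence requires a wider interval.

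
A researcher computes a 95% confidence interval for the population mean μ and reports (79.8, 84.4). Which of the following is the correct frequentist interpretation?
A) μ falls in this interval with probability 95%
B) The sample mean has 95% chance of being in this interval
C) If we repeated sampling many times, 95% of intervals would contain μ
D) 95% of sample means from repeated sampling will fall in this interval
C

A) Wrong — μ is fixed; the randomness lives in the interval, not in μ.
B) Wrong — x̄ is observed and sits in the interval by construction.
C) Correct — this is the frequentist long-run coverage interpretation.
D) Wrong — coverage applies to intervals containing μ, not to future x̄ values.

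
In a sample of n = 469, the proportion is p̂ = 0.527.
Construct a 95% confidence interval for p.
(0.482, 0.572)

Proportion CI:
SE = √(p̂(1-p̂)/n) = √(0.527 · 0.473 / 469) = 0.02305

z* = 1.960
Margin = z* · SE = 1.960 · 0.02305 = 0.0452

CI: 0.527 ± 0.0452 = (0.482, 0.572)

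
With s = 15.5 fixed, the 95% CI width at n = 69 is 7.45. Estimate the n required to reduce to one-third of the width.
n ≈ 621

CI width ∝ 1/√n
To reduce width by factor 3, need √n to grow by 3 → need 3² = 9 times as many samples.

Current: n = 69, width = 7.45
New: n = 621, width ≈ 2.44

Width reduced by factor of 7.45/2.44 = 3.05.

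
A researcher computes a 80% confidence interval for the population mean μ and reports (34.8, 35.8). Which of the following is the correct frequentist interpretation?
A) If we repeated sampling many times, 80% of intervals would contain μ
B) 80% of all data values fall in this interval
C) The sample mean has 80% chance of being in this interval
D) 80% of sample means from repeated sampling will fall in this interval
A

A) Correct — this is the frequentist long-run coverage interpretation.
B) Wrong — a CI is about the parameter μ, not individual data values.
C) Wrong — x̄ is observed and sits in the interval by construction.
D) Wrong — coverage applies to intervals containing μ, not to future x̄ values.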